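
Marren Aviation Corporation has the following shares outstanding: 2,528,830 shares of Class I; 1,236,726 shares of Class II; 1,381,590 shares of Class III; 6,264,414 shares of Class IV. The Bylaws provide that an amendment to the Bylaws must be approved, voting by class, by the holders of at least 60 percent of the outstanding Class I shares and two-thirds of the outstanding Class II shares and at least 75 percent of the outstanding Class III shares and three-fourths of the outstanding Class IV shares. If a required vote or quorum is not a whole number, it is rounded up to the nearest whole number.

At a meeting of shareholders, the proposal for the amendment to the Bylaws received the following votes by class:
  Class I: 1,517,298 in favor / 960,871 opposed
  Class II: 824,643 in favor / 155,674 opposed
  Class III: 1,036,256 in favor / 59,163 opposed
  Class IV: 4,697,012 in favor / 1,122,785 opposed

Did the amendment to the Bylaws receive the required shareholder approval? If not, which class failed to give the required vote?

Class I: 3/5 of 2528830 = 1517298; 1,517,298 required, 1,517,298 in favor — approved.
Class II: 2/3 of 1236726 = 824484; 824,484 required, 824,643 in favor — approved.
Class III: 3/4 of 1381590 = 1036192.50, rounded up to 1036193; 1,036,193 required, 1,036,256 in favor — approved.
Class IV: 3/4 of 6264414 = 4698310.50, rounded up to 4698311; 4,698,311 required, 4,697,012 in favor — not approved.

Not approved — the Class IV shares did not give the required vote.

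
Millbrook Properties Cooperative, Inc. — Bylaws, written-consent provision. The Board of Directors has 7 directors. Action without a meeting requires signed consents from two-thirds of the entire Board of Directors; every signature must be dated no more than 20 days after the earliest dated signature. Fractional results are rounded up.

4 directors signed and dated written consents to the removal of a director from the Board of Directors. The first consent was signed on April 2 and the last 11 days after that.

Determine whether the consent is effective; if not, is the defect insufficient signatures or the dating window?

Signatures required: two-thirds of 7 — 2/3 of 7 = 4.67, rounded up to 5, so 5 needed; 4 signed. Insufficient.
Dating window: the latest signature is 11 days after the earliest; the limit is 20 days. Within the window.

Not effective — insufficient signatures.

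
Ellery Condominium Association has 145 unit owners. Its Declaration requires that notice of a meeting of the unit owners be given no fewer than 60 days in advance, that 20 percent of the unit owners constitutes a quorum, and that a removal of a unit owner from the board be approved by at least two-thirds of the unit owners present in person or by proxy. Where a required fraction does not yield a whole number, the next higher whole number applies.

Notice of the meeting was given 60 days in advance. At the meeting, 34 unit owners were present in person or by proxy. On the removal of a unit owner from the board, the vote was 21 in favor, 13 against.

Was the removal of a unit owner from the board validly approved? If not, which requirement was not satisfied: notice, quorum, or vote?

Invalid — vote requirement not satisfied.

Notice: 60 days given; 60 required. Satisfied.
Quorum: 20% of 145 = 29; 34 present. Satisfied.
Vote: requires two-thirds of those present (34); 2/3 of 34 = 22.67, rounded up to 23, so 23 needed; 21 in favor. Not satisfied.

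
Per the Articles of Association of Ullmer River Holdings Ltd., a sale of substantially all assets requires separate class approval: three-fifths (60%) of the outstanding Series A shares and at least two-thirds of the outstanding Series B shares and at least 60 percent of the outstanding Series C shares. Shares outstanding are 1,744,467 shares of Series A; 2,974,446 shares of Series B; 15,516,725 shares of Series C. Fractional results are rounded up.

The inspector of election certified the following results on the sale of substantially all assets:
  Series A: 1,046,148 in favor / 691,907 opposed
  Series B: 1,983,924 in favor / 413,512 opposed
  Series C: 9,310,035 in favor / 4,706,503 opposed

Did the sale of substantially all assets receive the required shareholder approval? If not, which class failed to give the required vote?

Not approved — the Series A shares did not give the required vote.

Series A: 3/5 of 1744467 = 1046680.20, rounded up to 1046681; 1,046,681 required, 1,046,148 in favor — not approved.
Series B: 2/3 of 2974446 = 1982964; 1,982,964 required, 1,983,924 in favor — approved.
Series C: 3/5 of 15516725 = 9310035; 9,310,035 required, 9,310,035 in favor — approved.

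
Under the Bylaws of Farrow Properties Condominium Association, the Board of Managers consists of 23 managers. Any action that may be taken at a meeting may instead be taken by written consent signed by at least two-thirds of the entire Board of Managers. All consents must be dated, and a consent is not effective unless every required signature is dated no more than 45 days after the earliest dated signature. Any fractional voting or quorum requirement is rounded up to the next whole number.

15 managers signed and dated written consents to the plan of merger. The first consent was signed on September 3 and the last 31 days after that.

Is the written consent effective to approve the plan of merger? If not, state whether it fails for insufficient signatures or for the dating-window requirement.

Not effective — insufficient signatures.

Signatures required: at least two-thirds of 23 — 2/3 of 23 = 15.33, rounded up to 16, so 16 needed; 15 signed. Insufficient.
Dating window: the latest signature is 31 days after the earliest; the limit is 45 days. Within the window.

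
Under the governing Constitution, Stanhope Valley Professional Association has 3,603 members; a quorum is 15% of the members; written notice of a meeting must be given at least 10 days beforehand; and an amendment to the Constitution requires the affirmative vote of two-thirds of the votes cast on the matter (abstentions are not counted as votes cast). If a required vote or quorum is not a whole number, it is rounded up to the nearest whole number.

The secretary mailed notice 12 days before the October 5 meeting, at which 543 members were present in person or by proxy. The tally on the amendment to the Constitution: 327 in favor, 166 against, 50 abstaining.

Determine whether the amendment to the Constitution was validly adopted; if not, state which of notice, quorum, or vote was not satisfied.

Notice: 12 days given; 10 required. Satisfied.
Quorum: 15% of 3,603 = 540.45, rounded up to 541; 543 present. Satisfied.
Vote: requires two-thirds of the votes cast (543 − 50 abstaining = 493); 2/3 of 493 = 328.67, rounded up to 329, so 329 needed; 327 in favor. Not satisfied.

Invalid — vote requirement not satisfied.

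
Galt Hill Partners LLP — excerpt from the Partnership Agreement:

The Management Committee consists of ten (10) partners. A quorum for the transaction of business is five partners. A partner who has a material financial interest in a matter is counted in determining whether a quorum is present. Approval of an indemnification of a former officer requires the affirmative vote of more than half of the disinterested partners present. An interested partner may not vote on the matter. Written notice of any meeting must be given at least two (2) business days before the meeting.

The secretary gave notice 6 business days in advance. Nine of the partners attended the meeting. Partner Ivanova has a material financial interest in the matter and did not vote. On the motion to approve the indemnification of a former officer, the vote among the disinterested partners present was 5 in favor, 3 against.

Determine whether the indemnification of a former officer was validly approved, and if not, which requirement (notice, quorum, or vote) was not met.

Valid — all requirements satisfied.

Notice: 6 business days given; 2 required (6 ≥ 2). Satisfied.
Quorum: 9 present (interested partners count toward quorum); quorum is 5. Satisfied.
Vote: the indemnification of a former officer requires a majority of the disinterested partners present (9 − 1 = 8). A majority of 8 is 5, so 5 affirmative votes are needed; 5 voted in favor. Satisfied.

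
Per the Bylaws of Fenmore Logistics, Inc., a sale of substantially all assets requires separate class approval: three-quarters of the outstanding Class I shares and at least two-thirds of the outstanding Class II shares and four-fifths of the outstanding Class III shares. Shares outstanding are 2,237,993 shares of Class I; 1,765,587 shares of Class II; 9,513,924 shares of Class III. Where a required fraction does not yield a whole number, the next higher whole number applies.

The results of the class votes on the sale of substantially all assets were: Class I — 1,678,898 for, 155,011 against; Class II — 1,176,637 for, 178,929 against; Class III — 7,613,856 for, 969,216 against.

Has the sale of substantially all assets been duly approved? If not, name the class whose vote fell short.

Not approved — the Class II shares did not give the required vote.

Class I: 3/4 of 2237993 = 1678494.75, rounded up to 1678495; 1,678,495 required, 1,678,898 in favor — approved.
Class II: 2/3 of 1765587 = 1177058; 1,177,058 required, 1,176,637 in favor — not approved.
Class III: 4/5 of 9513924 = 7611139.20, rounded up to 7611140; 7,611,140 required, 7,613,856 in favor — approved.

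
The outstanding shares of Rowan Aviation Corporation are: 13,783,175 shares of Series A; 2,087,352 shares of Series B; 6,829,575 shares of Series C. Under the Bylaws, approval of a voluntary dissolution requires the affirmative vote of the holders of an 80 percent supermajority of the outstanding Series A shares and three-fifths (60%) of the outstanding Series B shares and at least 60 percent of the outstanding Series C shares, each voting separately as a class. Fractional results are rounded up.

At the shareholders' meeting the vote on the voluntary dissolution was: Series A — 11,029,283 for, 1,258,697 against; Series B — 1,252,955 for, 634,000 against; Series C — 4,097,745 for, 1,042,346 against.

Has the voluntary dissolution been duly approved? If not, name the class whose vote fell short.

Series A: 4/5 of 13783175 = 11026540; 11,026,540 required, 11,029,283 in favor — approved.
Series B: 3/5 of 2087352 = 1252411.20, rounded up to 1252412; 1,252,412 required, 1,252,955 in favor — approved.
Series C: 3/5 of 6829575 = 4097745; 4,097,745 required, 4,097,745 in favor — approved.

Approved — every class gave the required vote.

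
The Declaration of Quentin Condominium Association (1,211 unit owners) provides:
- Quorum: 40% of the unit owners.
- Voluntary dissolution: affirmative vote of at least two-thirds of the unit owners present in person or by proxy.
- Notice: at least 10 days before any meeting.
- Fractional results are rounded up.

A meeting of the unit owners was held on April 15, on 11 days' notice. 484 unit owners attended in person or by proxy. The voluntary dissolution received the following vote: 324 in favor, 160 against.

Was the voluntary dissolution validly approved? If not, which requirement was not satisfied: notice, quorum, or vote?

Notice: 11 days given; 10 required. Satisfied.
Quorum: 40% of 1,211 = 484.40, rounded up to 485; 484 present. Not satisfied.
Vote: requires two-thirds of those present (484); 2/3 of 484 = 322.67, rounded up to 323, so 323 needed; 324 in favor. Satisfied.

Invalid — quorum requirement not satisfied.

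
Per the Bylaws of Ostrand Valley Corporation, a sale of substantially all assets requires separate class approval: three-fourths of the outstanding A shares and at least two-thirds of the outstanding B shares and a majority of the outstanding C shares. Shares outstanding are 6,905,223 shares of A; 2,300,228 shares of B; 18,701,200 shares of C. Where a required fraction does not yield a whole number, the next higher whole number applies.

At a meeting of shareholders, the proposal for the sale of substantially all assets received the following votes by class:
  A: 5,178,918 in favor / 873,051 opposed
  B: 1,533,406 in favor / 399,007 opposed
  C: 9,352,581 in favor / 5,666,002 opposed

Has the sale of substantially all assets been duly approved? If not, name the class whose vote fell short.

A: 3/4 of 6905223 = 5178917.25, rounded up to 5178918; 5,178,918 required, 5,178,918 in favor — approved.
B: 2/3 of 2300228 = 1533485.33, rounded up to 1533486; 1,533,486 required, 1,533,406 in favor — not approved.
C: a majority of 18701200 is 9350601; 9,350,601 required, 9,352,581 in favor — approved.

Not approved — the B shares did not give the required vote.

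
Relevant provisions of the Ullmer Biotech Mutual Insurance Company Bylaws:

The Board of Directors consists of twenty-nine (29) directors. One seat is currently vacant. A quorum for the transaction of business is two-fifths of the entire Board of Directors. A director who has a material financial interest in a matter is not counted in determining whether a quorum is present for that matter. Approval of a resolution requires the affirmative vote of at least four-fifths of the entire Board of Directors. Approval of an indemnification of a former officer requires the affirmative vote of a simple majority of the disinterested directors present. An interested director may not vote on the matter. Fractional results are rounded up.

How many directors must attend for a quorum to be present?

12

2/5 of 29 = 11.60, rounded up to 12.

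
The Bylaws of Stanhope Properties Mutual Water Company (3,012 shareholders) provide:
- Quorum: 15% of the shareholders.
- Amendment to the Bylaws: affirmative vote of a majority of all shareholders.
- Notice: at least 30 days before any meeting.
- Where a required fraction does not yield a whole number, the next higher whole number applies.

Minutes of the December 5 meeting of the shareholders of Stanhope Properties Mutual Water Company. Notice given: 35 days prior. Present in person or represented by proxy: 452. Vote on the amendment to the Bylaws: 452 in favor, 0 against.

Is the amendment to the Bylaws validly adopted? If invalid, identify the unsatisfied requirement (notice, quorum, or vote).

Notice: 35 days given; 30 required. Satisfied.
Quorum: 15% of 3,012 = 451.80, rounded up to 452; 452 present. Satisfied.
Vote: requires a majority of all shareholders (3,012); a majority of 3012 is 1507, so 1,507 needed; 452 in favor. Not satisfied.

Invalid — vote requirement not satisfied.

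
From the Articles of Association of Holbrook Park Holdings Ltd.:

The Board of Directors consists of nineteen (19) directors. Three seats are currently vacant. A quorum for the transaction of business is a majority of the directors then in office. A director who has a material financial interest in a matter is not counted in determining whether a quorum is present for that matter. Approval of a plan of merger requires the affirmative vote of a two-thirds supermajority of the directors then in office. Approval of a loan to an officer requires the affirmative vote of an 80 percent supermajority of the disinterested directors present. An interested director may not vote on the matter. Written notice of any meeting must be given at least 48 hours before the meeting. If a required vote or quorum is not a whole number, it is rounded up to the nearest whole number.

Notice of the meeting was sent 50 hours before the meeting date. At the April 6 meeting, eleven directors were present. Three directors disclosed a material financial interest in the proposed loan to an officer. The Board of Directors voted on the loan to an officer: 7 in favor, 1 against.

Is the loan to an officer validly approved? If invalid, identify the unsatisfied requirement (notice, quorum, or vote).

Notice: 50 hours given; 48 required (50 ≥ 48). Satisfied.
Quorum: 11 present, but the 3 interested directors do not count, leaving 8. Quorum is 9. Not satisfied.
Vote: the loan to an officer requires four-fifths of the disinterested directors present (11 − 3 = 8). 4/5 of 8 = 6.40, rounded up to 7, so 7 affirmative votes are needed; 7 voted in favor. Satisfied. (Moot — without a quorum no business can be validly transacted.)

Invalid — quorum requirement not satisfied.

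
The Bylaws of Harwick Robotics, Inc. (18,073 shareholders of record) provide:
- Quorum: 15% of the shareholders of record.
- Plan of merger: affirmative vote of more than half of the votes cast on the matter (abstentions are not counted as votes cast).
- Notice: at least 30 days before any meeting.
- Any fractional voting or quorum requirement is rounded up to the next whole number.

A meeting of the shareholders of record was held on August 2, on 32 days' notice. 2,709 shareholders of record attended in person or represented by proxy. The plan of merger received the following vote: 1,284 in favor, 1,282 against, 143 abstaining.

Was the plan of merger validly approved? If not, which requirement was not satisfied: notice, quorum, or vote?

Invalid — quorum requirement not satisfied.

Notice: 32 days given; 30 required. Satisfied.
Quorum: 15% of 18,073 = 2,710.95, rounded up to 2,711; 2,709 present. Not satisfied.
Vote: requires a majority of the votes cast (2,709 − 143 abstaining = 2,566); a majority of 2566 is 1284, so 1,284 needed; 1,284 in favor. Satisfied.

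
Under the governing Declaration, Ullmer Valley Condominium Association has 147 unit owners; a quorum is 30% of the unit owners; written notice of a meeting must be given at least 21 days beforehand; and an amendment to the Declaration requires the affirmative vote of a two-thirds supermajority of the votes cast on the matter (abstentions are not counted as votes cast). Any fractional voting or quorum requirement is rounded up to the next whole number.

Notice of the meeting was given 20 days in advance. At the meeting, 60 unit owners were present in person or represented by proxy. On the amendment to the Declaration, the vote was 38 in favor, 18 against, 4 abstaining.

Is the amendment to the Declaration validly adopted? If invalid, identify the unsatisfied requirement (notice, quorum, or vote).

Invalid — notice requirement not satisfied.

Notice: 20 days given; 21 required. Not satisfied.
Quorum: 30% of 147 = 44.10, rounded up to 45; 60 present. Satisfied.
Vote: requires two-thirds of the votes cast (60 − 4 abstaining = 56); 2/3 of 56 = 37.33, rounded up to 38, so 38 needed; 38 in favor. Satisfied.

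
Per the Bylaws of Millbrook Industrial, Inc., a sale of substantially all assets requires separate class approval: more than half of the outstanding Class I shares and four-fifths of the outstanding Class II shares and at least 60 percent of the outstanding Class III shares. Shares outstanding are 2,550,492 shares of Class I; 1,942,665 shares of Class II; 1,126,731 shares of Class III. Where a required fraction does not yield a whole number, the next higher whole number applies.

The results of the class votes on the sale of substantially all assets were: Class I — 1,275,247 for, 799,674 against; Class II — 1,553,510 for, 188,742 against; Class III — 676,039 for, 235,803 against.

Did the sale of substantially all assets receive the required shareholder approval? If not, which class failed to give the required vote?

Not approved — the Class II shares did not give the required vote.

Class I: a majority of 2550492 is 1275247; 1,275,247 required, 1,275,247 in favor — approved.
Class II: 4/5 of 1942665 = 1554132; 1,554,132 required, 1,553,510 in favor — not approved.
Class III: 3/5 of 1126731 = 676038.60, rounded up to 676039; 676,039 required, 676,039 in favor — approved.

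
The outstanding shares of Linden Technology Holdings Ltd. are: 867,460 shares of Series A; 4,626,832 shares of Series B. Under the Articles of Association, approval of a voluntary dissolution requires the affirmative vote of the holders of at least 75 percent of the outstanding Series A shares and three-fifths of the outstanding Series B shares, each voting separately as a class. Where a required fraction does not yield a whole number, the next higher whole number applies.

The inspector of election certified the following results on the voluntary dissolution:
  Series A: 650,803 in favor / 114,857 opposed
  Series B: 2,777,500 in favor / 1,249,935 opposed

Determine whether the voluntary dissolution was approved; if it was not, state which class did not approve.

Series A: 3/4 of 867460 = 650595; 650,595 required, 650,803 in favor — approved.
Series B: 3/5 of 4626832 = 2776099.20, rounded up to 2776100; 2,776,100 required, 2,777,500 in favor — approved.

Approved — every class gave the required vote.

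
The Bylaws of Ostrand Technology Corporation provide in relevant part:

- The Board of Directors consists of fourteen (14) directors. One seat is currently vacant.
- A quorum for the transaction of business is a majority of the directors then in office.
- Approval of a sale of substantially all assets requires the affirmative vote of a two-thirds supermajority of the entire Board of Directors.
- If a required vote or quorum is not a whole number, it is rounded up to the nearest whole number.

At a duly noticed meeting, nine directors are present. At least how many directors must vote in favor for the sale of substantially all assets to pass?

10

The sale of substantially all assets requires two-thirds of the entire Board of Directors (14).
2/3 of 14 = 9.33, rounded up to 10.
(Only 9 can vote, so the sale of substantially all assets cannot pass at this meeting, but the required vote is still 10.)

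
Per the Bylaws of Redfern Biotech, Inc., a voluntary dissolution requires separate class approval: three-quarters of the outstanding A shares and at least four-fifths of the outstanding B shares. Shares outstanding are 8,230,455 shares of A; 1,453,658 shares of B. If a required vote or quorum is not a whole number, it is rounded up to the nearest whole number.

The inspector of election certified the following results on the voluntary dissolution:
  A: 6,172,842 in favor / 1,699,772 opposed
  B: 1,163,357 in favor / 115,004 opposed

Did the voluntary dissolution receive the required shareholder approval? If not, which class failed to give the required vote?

Approved — every class gave the required vote.

A: 3/4 of 8230455 = 6172841.25, rounded up to 6172842; 6,172,842 required, 6,172,842 in favor — approved.
B: 4/5 of 1453658 = 1162926.40, rounded up to 1162927; 1,162,927 required, 1,163,357 in favor — approved.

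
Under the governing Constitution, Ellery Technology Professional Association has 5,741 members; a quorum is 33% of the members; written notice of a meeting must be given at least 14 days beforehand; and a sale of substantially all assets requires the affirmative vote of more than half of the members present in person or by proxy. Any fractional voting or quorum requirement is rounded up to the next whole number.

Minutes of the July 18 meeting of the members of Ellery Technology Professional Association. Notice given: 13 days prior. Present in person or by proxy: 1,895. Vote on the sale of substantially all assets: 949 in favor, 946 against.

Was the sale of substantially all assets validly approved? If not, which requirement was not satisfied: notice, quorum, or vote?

Notice: 13 days given; 14 required. Not satisfied.
Quorum: 33% of 5,741 = 1,894.53, rounded up to 1,895; 1,895 present. Satisfied.
Vote: requires a majority of those present (1,895); a majority of 1895 is 948, so 948 needed; 949 in favor. Satisfied.

Invalid — notice requirement not satisfied.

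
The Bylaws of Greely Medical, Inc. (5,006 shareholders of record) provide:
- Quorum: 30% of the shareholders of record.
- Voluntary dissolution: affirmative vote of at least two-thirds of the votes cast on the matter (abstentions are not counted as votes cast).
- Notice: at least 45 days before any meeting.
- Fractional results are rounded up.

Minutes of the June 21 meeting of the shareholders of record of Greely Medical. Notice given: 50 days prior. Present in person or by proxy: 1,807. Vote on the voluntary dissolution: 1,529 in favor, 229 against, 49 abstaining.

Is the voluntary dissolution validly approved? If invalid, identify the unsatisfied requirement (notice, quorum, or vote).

Notice: 50 days given; 45 required. Satisfied.
Quorum: 30% of 5,006 = 1,501.80, rounded up to 1,502; 1,807 present. Satisfied.
Vote: requires two-thirds of the votes cast (1,807 − 49 abstaining = 1,758); 2/3 of 1758 = 1172, so 1,172 needed; 1,529 in favor. Satisfied.

Valid — all requirements satisfied.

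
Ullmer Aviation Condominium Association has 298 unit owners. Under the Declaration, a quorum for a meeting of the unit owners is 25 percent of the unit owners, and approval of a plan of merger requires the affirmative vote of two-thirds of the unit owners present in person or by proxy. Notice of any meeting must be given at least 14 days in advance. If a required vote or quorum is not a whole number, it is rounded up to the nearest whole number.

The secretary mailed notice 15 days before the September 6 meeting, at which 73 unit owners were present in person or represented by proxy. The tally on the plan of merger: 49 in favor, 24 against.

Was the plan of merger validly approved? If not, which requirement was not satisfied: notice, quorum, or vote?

Invalid — quorum requirement not satisfied.

Notice: 15 days given; 14 required. Satisfied.
Quorum: 25% of 298 = 74.50, rounded up to 75; 73 present. Not satisfied.
Vote: requires two-thirds of those present (73); 2/3 of 73 = 48.67, rounded up to 49, so 49 needed; 49 in favor. Satisfied.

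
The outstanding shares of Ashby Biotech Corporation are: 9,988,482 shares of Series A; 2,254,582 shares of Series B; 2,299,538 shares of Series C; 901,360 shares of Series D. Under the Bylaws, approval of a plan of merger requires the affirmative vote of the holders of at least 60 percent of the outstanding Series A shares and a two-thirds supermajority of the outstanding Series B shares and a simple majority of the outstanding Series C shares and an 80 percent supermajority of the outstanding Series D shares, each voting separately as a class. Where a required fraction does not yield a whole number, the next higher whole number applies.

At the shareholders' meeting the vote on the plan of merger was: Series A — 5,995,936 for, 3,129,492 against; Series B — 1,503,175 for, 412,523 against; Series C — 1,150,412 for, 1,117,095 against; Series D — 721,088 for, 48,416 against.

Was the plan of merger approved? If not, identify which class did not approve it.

Approved — every class gave the required vote.

Series A: 3/5 of 9988482 = 5993089.20, rounded up to 5993090; 5,993,090 required, 5,995,936 in favor — approved.
Series B: 2/3 of 2254582 = 1503054.67, rounded up to 1503055; 1,503,055 required, 1,503,175 in favor — approved.
Series C: a majority of 2299538 is 1149770; 1,149,770 required, 1,150,412 in favor — approved.
Series D: 4/5 of 901360 = 721088; 721,088 required, 721,088 in favor — approved.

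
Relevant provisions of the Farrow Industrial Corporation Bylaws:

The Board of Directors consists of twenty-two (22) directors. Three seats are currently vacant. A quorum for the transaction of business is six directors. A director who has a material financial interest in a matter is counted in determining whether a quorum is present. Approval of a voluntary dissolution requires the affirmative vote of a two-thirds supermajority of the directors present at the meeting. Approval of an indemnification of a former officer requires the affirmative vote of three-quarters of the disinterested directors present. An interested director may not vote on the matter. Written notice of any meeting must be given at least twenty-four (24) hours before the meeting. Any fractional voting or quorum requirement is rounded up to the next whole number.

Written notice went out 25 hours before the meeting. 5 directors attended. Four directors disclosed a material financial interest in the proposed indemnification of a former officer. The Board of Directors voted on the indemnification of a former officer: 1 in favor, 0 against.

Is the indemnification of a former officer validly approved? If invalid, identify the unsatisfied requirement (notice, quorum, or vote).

Notice: 25 hours given; 24 required (25 ≥ 24). Satisfied.
Quorum: 5 present (interested directors count toward quorum); quorum is 6. Not satisfied.
Vote: the indemnification of a former officer requires three-fourths of the disinterested directors present (5 − 4 = 1). 3/4 of 1 = 0.75, rounded up to 1, so 1 affirmative vote is needed; 1 voted in favor. Satisfied. (Moot — without a quorum no business can be validly transacted.)

Invalid — quorum requirement not satisfied.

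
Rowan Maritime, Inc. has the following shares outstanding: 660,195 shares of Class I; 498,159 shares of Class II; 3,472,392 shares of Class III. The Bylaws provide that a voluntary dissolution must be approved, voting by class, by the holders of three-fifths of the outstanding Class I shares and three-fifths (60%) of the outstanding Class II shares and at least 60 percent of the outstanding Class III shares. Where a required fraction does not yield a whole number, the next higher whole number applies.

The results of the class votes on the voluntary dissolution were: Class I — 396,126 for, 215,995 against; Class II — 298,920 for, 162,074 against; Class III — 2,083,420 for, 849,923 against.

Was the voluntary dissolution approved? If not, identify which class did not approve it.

Not approved — the Class III shares did not give the required vote.

Class I: 3/5 of 660195 = 396117; 396,117 required, 396,126 in favor — approved.
Class II: 3/5 of 498159 = 298895.40, rounded up to 298896; 298,896 required, 298,920 in favor — approved.
Class III: 3/5 of 3472392 = 2083435.20, rounded up to 2083436; 2,083,436 required, 2,083,420 in favor — not approved.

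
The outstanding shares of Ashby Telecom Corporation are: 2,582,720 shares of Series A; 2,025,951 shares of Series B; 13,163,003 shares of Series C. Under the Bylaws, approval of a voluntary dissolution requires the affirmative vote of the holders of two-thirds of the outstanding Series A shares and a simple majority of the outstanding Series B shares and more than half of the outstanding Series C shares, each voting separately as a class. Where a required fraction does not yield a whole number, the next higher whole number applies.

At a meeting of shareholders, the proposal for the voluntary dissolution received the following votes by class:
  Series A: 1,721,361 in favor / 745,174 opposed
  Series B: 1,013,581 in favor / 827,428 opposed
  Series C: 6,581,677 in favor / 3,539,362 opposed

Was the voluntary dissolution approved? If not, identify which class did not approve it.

Series A: 2/3 of 2582720 = 1721813.33, rounded up to 1721814; 1,721,814 required, 1,721,361 in favor — not approved.
Series B: a majority of 2025951 is 1012976; 1,012,976 required, 1,013,581 in favor — approved.
Series C: a majority of 13163003 is 6581502; 6,581,502 required, 6,581,677 in favor — approved.

Not approved — the Series A shares did not give the required vote.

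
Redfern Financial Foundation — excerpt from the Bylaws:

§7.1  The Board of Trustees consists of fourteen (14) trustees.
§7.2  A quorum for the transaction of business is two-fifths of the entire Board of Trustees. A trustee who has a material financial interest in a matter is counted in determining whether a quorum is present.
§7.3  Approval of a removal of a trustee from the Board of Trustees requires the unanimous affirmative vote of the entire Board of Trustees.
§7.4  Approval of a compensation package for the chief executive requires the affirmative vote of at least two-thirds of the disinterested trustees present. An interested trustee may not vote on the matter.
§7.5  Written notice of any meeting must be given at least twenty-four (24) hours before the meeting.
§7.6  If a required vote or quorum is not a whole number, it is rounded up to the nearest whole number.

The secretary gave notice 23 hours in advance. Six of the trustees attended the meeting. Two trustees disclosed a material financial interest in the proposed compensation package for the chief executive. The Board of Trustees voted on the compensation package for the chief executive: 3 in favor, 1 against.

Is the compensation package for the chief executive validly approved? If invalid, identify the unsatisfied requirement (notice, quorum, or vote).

Invalid — notice requirement not satisfied.

Notice: 23 hours given; 24 required (23 < 24). Not satisfied.
Quorum: 6 present (interested trustees count toward quorum); quorum is 6. Satisfied.
Vote: the compensation package for the chief executive requires two-thirds of the disinterested trustees present (6 − 2 = 4). 2/3 of 4 = 2.67, rounded up to 3, so 3 affirmative votes are needed; 3 voted in favor. Satisfied.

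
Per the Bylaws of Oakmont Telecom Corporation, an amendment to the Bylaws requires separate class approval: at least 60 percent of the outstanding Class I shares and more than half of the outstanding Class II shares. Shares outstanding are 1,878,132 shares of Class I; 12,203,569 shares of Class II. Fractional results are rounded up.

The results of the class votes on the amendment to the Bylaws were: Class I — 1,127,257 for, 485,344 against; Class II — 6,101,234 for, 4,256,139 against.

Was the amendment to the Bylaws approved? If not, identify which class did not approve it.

Class I: 3/5 of 1878132 = 1126879.20, rounded up to 1126880; 1,126,880 required, 1,127,257 in favor — approved.
Class II: a majority of 12203569 is 6101785; 6,101,785 required, 6,101,234 in favor — not approved.

Not approved — the Class II shares did not give the required vote.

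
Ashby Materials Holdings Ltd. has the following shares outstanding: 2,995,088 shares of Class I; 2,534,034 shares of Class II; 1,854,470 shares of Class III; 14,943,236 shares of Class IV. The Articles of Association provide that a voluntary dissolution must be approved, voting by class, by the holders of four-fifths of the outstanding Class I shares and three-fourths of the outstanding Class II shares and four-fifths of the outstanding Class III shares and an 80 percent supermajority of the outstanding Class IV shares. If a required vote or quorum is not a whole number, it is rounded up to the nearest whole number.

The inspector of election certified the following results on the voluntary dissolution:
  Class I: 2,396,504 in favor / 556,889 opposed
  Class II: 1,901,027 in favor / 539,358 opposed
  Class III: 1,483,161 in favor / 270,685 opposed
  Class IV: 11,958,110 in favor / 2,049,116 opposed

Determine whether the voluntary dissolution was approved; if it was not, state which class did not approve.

Class I: 4/5 of 2995088 = 2396070.40, rounded up to 2396071; 2,396,071 required, 2,396,504 in favor — approved.
Class II: 3/4 of 2534034 = 1900525.50, rounded up to 1900526; 1,900,526 required, 1,901,027 in favor — approved.
Class III: 4/5 of 1854470 = 1483576; 1,483,576 required, 1,483,161 in favor — not approved.
Class IV: 4/5 of 14943236 = 11954588.80, rounded up to 11954589; 11,954,589 required, 11,958,110 in favor — approved.

Not approved — the Class III shares did not give the required vote.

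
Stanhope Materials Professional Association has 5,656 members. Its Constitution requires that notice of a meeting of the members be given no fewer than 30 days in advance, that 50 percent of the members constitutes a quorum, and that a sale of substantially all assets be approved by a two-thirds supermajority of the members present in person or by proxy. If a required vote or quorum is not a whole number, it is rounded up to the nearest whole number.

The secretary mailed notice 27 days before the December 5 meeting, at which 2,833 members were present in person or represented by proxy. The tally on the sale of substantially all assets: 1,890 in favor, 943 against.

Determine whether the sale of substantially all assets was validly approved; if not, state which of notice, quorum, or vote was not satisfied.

Notice: 27 days given; 30 required. Not satisfied.
Quorum: 50% of 5,656 = 2,828; 2,833 present. Satisfied.
Vote: requires two-thirds of those present (2,833); 2/3 of 2833 = 1888.67, rounded up to 1889, so 1,889 needed; 1,890 in favor. Satisfied.

Invalid — notice requirement not satisfied.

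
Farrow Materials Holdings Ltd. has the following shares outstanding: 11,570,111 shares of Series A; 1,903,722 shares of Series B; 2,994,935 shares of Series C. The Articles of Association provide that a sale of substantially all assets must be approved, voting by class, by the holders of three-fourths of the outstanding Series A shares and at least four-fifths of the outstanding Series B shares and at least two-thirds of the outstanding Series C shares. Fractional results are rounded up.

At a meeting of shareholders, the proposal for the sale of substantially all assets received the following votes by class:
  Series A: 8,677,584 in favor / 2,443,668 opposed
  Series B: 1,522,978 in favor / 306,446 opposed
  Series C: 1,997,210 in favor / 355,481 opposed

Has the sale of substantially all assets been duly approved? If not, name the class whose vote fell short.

Approved — every class gave the required vote.

Series A: 3/4 of 11570111 = 8677583.25, rounded up to 8677584; 8,677,584 required, 8,677,584 in favor — approved.
Series B: 4/5 of 1903722 = 1522977.60, rounded up to 1522978; 1,522,978 required, 1,522,978 in favor — approved.
Series C: 2/3 of 2994935 = 1996623.33, rounded up to 1996624; 1,996,624 required, 1,997,210 in favor — approved.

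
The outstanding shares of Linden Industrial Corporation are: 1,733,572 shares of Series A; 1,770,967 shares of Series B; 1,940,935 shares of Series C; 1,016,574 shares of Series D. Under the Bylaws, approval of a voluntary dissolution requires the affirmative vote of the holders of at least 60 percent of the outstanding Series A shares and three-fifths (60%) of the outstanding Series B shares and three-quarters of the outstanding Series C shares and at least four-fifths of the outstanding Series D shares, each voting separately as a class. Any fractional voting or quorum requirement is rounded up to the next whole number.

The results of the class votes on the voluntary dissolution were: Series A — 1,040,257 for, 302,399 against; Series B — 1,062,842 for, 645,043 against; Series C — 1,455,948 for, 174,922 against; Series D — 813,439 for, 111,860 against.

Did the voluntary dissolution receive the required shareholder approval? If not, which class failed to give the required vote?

Series A: 3/5 of 1733572 = 1040143.20, rounded up to 1040144; 1,040,144 required, 1,040,257 in favor — approved.
Series B: 3/5 of 1770967 = 1062580.20, rounded up to 1062581; 1,062,581 required, 1,062,842 in favor — approved.
Series C: 3/4 of 1940935 = 1455701.25, rounded up to 1455702; 1,455,702 required, 1,455,948 in favor — approved.
Series D: 4/5 of 1016574 = 813259.20, rounded up to 813260; 813,260 required, 813,439 in favor — approved.

Approved — every class gave the required vote.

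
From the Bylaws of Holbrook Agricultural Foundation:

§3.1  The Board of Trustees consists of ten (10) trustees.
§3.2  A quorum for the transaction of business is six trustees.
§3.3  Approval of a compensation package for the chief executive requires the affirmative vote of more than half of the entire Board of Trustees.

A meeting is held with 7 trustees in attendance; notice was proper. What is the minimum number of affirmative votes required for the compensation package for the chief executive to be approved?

6

The compensation package for the chief executive requires a majority of the entire Board of Trustees (10).
A majority of 10 is 6.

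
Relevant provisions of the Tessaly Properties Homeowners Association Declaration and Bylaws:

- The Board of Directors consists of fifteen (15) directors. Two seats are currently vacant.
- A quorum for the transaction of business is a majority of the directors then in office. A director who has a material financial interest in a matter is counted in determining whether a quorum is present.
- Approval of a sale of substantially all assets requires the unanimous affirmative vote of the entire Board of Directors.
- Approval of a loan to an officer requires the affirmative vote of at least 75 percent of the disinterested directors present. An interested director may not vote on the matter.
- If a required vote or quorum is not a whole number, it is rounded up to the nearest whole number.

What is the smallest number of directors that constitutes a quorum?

A majority of 13 is 7.

7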